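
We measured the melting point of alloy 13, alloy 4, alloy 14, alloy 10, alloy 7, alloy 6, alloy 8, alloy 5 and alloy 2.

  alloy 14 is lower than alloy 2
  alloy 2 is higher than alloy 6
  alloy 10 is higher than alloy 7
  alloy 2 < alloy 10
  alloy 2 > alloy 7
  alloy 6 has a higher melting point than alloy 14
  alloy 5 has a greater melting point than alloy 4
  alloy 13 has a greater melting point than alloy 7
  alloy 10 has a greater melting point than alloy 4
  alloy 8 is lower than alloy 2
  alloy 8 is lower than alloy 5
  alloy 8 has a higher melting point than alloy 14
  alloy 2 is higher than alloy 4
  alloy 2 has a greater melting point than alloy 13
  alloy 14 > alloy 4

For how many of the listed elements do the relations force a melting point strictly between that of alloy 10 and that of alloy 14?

The relations place alloy 14 below alloy 10. An element lies strictly between them when it is forced above alloy 14 and also forced below alloy 10.
Above alloy 14: {alloy 8, alloy 6, alloy 2, alloy 5}. Below alloy 10: {alloy 4, alloy 7, alloy 8, alloy 13, alloy 6, alloy 2}.
Intersection: {alloy 8, alloy 6, alloy 2} — 3.

3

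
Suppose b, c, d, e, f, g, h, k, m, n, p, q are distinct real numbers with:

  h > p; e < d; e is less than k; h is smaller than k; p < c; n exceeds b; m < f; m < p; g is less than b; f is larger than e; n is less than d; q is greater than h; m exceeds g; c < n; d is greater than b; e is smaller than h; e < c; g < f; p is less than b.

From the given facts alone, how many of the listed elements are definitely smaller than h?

4

The elements the relations force below h are g, e, m, p — no chain reaches any other.
That is 4.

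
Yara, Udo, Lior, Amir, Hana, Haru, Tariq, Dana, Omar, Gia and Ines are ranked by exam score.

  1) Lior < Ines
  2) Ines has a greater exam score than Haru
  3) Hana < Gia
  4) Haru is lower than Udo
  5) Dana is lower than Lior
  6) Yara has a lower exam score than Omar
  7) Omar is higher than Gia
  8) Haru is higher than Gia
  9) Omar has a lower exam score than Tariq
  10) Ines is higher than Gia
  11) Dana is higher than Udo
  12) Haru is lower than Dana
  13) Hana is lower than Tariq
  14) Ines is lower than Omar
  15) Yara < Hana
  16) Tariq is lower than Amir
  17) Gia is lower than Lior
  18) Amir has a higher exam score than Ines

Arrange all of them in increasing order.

Each adjacent pair is fixed by a given relation: Yara < Hana; Hana < Gia; Gia < Haru; Haru < Udo; Udo < Dana; Dana < Lior; Lior < Ines; Ines < Omar; Omar < Tariq; Tariq < Amir. Chaining them end to end gives the full order.

Yara < Hana < Gia < Haru < Udo < Dana < Lior < Ines < Omar < Tariq < Amir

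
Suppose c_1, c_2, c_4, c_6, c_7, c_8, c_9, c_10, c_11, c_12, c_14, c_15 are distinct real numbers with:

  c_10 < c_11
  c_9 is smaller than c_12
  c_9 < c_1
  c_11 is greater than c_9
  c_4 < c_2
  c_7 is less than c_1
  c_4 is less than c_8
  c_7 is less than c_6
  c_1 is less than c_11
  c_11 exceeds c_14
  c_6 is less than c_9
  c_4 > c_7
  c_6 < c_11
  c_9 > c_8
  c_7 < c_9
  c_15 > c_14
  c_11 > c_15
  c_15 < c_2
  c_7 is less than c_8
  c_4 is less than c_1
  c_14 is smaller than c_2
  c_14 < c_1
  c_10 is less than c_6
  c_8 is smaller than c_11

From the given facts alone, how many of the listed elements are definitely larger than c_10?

5

Directly above c_10: c_6, c_11.
One step further: c_9 (3 so far).
One step further: c_1, c_12 (5 so far).
Nothing else is reachable above c_10; 5 in all.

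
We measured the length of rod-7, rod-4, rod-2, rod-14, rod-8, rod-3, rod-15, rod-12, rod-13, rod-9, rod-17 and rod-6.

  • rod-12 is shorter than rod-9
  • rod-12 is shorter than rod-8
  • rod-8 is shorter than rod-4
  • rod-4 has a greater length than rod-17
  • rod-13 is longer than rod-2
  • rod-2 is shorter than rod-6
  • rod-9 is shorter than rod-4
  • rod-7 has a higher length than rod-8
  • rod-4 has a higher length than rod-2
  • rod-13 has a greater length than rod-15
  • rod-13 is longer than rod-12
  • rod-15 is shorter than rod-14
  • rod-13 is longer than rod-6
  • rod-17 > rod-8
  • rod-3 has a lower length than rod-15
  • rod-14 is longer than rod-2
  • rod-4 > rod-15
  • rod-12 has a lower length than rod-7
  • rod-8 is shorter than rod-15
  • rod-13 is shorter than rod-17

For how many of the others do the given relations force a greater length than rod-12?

The elements the relations force above rod-12 are rod-8, rod-7, rod-15, rod-9, rod-13, rod-17, rod-4, rod-14 — no chain reaches any other.
That is 8.

8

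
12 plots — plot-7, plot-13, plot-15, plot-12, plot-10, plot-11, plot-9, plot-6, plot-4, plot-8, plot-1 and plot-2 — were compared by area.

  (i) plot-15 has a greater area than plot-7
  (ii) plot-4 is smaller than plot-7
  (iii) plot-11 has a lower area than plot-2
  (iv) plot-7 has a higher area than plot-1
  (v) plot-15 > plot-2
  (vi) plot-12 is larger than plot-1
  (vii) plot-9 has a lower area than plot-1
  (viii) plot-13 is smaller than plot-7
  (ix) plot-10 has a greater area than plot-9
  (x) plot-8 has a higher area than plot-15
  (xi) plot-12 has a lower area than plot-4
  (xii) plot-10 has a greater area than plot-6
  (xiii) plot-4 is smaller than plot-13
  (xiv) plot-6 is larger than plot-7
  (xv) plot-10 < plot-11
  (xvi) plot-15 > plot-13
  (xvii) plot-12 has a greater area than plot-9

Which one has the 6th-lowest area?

plot-7

The consecutive relations fix a unique order: plot-9 < plot-1 < plot-12 < plot-4 < plot-13 < plot-7 < plot-6 < plot-10 < plot-11 < plot-2 < plot-15 < plot-8.
The 6th smallest is plot-7.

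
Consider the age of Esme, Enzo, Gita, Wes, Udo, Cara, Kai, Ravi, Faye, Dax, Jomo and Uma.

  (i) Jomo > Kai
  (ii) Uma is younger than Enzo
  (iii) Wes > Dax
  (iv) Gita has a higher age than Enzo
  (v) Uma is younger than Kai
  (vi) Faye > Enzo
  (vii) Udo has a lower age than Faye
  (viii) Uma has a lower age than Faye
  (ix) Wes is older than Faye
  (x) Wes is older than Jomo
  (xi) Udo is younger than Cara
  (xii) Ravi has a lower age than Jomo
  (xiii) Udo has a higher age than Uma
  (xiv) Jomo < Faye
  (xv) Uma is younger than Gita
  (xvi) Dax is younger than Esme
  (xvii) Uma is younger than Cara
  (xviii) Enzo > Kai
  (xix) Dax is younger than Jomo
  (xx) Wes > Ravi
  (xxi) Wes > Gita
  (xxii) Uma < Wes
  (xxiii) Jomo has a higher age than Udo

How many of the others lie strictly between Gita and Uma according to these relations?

2

The relations place Uma below Gita. An element lies strictly between them when it is forced above Uma and also forced below Gita.
Above Uma: {Udo, Kai, Enzo, Jomo, Faye, Cara, Wes}. Below Gita: {Kai, Enzo}.
Intersection: {Kai, Enzo} — 2.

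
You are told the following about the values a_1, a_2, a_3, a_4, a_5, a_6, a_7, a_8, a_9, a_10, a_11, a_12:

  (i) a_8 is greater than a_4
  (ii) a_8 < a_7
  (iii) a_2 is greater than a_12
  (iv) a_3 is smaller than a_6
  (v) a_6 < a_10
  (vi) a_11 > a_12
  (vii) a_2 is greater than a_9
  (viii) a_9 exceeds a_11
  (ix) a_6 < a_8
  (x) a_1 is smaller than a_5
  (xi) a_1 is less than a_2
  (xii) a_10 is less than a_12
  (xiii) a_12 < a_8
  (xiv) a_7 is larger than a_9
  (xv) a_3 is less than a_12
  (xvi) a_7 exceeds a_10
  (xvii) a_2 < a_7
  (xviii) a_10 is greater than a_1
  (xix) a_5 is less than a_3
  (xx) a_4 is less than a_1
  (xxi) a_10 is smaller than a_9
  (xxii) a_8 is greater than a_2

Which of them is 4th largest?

a_9

The consecutive relations fix a unique order: a_4 < a_1 < a_5 < a_3 < a_6 < a_10 < a_12 < a_11 < a_9 < a_2 < a_8 < a_7.
The 4th largest is a_9.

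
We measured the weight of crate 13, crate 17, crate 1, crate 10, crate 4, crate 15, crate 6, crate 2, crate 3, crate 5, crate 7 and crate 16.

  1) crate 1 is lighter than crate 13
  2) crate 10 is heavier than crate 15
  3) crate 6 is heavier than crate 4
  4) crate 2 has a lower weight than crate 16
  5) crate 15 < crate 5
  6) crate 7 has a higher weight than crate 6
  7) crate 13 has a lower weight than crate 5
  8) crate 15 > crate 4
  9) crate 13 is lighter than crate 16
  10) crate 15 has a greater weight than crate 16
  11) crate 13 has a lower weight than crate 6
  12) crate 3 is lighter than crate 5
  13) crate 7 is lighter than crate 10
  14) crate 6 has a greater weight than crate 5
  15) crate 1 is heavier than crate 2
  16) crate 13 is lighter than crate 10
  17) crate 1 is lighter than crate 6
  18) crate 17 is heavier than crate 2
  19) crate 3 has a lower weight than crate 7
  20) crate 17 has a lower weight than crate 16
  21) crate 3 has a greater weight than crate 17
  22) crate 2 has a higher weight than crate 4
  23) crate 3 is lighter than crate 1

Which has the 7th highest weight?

crate 13

Piecing the relations together gives one ordering: crate 4 < crate 2 < crate 17 < crate 3 < crate 1 < crate 13 < crate 16 < crate 15 < crate 5 < crate 6 < crate 7 < crate 10.
Counting 7 from the largest end gives crate 13.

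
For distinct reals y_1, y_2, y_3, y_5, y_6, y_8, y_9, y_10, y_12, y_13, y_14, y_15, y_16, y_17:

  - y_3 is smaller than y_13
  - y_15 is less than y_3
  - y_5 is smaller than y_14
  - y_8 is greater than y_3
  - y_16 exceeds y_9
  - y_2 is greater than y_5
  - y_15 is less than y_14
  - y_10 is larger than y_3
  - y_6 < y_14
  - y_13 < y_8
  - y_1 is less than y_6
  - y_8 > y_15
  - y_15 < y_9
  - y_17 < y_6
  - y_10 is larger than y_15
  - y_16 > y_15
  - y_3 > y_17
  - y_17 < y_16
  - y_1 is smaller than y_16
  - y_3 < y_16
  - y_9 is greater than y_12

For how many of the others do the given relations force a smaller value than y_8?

4

Directly below y_8: y_15, y_3, y_13.
One step further: y_17 (4 so far).
No other element is forced below y_8 by the given relations, so the count is 4.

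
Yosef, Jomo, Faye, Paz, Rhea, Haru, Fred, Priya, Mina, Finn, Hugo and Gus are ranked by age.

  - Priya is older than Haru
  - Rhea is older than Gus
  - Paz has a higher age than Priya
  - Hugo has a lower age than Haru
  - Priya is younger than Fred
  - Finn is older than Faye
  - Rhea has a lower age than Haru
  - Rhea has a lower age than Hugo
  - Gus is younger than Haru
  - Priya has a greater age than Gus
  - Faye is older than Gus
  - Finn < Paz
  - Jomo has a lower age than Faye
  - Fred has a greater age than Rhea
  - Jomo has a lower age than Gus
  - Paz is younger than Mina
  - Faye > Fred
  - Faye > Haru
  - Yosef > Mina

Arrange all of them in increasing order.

Nothing is placed below Jomo, so it is least; from there Jomo < Gus; Gus < Rhea; Rhea < Hugo; Hugo < Haru; Haru < Priya; Priya < Fred; Fred < Faye; Faye < Finn; Finn < Paz; Paz < Mina; Mina < Yosef, each given directly.

Jomo < Gus < Rhea < Hugo < Haru < Priya < Fred < Faye < Finn < Paz < Mina < Yosef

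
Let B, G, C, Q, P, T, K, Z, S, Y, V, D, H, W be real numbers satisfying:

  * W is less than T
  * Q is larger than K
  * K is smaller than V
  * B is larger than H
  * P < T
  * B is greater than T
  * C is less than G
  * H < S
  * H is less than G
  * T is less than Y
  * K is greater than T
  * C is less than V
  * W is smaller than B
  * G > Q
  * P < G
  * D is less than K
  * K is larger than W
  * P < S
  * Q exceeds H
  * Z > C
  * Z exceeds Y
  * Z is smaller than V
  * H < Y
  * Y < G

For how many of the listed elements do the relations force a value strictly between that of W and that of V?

The relations place W below V. An element lies strictly between them when it is forced above W and also forced below V.
Above W: {T, K, Y, Z, B, Q, G}. Below V: {D, H, P, C, T, K, Y, Z}.
Intersection: {T, K, Y, Z} — 4.

4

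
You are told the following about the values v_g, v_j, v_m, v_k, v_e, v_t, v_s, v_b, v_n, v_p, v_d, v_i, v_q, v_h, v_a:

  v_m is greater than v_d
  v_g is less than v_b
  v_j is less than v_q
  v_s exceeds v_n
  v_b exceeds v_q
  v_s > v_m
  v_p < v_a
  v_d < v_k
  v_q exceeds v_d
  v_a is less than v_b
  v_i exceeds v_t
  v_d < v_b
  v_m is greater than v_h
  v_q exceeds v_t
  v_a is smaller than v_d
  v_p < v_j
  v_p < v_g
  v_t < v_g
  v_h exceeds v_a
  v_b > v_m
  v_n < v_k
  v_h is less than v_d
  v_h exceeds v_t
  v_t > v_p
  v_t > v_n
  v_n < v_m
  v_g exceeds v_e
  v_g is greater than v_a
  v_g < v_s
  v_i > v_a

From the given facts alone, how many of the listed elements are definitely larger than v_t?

9

The elements the relations force above v_t are v_g, v_h, v_d, v_m, v_k, v_q, v_s, v_i, v_b — no chain reaches any other.
That is 9.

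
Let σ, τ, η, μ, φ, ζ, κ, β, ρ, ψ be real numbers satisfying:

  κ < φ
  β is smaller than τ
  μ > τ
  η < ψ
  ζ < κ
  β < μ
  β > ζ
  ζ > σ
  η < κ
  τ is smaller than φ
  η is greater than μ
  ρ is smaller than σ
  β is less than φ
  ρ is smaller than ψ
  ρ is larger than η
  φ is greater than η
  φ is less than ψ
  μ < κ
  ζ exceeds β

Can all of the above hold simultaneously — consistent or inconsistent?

inconsistent

We have ζ < β stated directly, yet also β < τ < μ < η < ρ < σ < ζ by chaining the others — so β < ζ. Contradiction.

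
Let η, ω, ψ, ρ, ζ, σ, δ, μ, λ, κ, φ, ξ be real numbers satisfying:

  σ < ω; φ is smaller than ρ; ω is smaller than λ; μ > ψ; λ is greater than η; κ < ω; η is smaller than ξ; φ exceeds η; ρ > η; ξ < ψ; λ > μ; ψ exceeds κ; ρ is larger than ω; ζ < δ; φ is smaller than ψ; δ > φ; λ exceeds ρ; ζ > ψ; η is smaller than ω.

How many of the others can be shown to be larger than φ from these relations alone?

Directly above φ: ψ, ρ, δ.
One step further: μ, ζ, λ (6 so far).
Nothing else is reachable above φ; 6 in all.

6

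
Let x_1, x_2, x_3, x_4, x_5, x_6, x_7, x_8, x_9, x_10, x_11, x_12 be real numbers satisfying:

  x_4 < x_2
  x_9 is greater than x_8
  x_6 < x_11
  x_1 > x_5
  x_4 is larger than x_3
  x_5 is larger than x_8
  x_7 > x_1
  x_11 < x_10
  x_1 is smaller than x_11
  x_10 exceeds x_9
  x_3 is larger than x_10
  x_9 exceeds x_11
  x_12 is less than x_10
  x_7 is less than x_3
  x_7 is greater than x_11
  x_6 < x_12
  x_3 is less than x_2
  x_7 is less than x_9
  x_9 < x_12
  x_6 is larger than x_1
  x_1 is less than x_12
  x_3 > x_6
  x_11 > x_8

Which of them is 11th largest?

Piecing the relations together gives one ordering: x_8 < x_5 < x_1 < x_6 < x_11 < x_7 < x_9 < x_12 < x_10 < x_3 < x_4 < x_2.
The 11th largest is x_5.

x_5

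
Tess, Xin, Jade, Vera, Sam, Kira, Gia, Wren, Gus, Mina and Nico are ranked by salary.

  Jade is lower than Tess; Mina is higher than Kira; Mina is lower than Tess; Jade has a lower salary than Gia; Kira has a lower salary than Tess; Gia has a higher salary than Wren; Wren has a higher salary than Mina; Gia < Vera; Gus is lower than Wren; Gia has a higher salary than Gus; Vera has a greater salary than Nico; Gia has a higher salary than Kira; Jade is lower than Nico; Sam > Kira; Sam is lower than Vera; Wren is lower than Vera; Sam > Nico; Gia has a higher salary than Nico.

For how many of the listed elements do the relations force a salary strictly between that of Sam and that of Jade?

1

Chaining upward from Jade reaches: Tess, Nico, Gia, Vera.
Chaining downward from Sam reaches: Kira, Nico.
Strictly between Jade and Sam are those in both lists: Nico — 1 element.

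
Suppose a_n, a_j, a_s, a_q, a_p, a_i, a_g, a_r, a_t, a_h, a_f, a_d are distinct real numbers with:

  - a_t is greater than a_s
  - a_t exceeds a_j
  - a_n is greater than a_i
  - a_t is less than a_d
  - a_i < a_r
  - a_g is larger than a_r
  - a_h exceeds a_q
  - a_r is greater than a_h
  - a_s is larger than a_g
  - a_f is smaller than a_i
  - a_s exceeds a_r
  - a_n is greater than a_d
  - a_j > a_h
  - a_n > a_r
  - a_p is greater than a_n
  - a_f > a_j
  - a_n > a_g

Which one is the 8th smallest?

a_s

Chaining the given pairs: a_q < a_h < a_j < a_f < a_i < a_r < a_g < a_s < a_t < a_d < a_n < a_p.
The 8th smallest is a_s.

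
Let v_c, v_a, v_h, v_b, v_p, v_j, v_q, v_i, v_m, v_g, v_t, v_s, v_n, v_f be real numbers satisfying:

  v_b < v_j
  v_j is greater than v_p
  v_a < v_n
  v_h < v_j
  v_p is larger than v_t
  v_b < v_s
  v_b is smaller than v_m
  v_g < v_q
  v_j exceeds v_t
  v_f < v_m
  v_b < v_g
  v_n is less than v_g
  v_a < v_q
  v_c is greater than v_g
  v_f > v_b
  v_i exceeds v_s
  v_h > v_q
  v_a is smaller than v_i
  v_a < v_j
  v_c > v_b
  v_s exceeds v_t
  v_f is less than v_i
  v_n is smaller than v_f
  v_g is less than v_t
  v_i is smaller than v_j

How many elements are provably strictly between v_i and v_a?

5

Chaining upward from v_a reaches: v_n, v_g, v_q, v_f, v_t, v_h, v_p, v_m, v_s, v_c, v_j.
Chaining downward from v_i reaches: v_b, v_n, v_g, v_f, v_t, v_s.
Strictly between v_a and v_i are those in both lists: v_n, v_g, v_f, v_t, v_s — 5 elements.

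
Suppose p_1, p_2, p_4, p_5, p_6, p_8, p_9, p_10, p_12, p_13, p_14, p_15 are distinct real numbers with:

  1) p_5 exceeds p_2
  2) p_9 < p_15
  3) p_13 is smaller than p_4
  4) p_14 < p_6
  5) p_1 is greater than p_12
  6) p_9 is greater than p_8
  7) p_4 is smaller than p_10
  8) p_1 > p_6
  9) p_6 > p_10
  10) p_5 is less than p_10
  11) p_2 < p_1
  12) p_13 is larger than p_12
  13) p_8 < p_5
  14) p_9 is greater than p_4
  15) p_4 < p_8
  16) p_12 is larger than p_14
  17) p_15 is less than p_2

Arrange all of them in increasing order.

p_14 < p_12 < p_13 < p_4 < p_8 < p_9 < p_15 < p_2 < p_5 < p_10 < p_6 < p_1

The consecutive links are each given: p_14 < p_12; p_12 < p_13; p_13 < p_4; p_4 < p_8; p_8 < p_9; p_9 < p_15; p_15 < p_2; p_2 < p_5; p_5 < p_10; p_10 < p_6; p_6 < p_1.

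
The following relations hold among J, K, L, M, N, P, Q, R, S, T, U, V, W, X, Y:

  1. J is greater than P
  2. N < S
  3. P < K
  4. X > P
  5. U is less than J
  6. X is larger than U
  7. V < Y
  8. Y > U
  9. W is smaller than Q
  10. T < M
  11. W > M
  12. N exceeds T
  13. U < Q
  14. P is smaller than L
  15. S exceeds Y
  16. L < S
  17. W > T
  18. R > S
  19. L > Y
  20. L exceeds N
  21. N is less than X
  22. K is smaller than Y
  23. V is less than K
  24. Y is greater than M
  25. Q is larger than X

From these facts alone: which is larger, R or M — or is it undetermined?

R

M < Y and Y < L give M < L.
Then L < S extends the chain to S.
With S < R: M < Y < L < S < R.
So R is larger.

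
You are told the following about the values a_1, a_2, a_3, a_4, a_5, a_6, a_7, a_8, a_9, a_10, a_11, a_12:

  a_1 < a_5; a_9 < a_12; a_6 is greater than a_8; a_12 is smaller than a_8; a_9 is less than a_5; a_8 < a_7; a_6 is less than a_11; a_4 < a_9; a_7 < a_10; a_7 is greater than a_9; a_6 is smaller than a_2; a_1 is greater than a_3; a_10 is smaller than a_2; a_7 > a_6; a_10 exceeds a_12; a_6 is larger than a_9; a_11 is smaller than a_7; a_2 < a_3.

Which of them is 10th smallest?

The consecutive relations fix a unique order: a_4 < a_9 < a_12 < a_8 < a_6 < a_11 < a_7 < a_10 < a_2 < a_3 < a_1 < a_5.
Counting 10 from the smallest end gives a_3.

a_3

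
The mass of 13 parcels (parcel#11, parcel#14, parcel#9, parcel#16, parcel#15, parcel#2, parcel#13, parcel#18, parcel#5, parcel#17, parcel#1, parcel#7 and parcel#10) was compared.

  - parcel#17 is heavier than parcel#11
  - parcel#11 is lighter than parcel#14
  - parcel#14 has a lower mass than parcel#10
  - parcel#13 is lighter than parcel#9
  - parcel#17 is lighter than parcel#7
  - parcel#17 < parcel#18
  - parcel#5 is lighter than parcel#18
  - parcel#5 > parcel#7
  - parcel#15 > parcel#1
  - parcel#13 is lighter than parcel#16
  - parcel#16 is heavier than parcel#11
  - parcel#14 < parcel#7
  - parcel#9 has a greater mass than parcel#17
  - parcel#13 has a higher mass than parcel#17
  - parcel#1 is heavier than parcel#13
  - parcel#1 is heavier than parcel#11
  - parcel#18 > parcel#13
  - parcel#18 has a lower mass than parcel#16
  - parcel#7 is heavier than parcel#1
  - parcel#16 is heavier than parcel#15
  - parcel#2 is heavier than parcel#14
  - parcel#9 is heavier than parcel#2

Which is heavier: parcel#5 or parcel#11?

parcel#11 < parcel#17 and parcel#17 < parcel#13 give parcel#11 < parcel#13.
Then parcel#13 < parcel#1 extends the chain to parcel#1.
Then parcel#1 < parcel#7 extends the chain to parcel#7.
With parcel#7 < parcel#5: parcel#11 < parcel#17 < parcel#13 < parcel#1 < parcel#7 < parcel#5.
So parcel#11 < parcel#5; parcel#5 is the heavier of the two.

parcel#5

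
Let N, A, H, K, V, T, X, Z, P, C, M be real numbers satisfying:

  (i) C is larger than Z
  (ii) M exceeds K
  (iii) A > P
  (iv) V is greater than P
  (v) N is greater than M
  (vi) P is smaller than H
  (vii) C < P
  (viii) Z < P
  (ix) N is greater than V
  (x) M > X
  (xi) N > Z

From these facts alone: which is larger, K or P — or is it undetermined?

undetermined

Following every chain through P: above P we get H, A, V, N; below P we get Z, C.
K is not reached, and no chain runs the other way from K to P.
So the given relations leave the order of P and K undetermined.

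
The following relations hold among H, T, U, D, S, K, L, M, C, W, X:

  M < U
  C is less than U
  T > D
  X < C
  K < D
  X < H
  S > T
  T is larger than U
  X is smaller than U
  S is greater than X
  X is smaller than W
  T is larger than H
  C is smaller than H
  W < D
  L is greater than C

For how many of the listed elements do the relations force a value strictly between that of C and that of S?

Chaining upward from C reaches: L, H, U, T.
Chaining downward from S reaches: K, X, W, M, H, D, U, T.
Strictly between C and S are those in both lists: H, U, T — 3 elements.

3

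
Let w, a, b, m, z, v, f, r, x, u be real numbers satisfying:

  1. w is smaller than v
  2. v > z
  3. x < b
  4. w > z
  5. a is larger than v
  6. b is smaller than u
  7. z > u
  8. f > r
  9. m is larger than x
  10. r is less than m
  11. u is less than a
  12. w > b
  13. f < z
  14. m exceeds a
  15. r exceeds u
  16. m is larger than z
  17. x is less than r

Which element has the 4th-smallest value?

r

Piecing the relations together gives one ordering: x < b < u < r < f < z < w < v < a < m.
The 4th smallest is r.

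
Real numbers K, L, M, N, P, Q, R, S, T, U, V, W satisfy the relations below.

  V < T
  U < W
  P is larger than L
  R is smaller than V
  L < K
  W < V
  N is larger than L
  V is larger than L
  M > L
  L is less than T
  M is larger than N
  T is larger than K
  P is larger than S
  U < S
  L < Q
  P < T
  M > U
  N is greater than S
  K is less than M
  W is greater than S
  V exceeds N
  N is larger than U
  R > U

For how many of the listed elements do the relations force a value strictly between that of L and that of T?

4

Chaining upward from L reaches: N, K, V, P, Q, M.
Chaining downward from T reaches: U, S, N, W, R, K, V, P.
Strictly between L and T are those in both lists: N, K, V, P — 4 elements.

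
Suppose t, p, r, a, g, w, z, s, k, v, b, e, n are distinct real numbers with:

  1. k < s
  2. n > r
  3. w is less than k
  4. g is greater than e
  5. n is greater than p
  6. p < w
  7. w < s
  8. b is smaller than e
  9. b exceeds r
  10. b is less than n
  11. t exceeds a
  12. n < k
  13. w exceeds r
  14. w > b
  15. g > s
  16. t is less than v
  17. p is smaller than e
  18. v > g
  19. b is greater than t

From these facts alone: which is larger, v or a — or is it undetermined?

Following the relations from a: a < t < b < w < k < s < g < v.
So v is larger.

v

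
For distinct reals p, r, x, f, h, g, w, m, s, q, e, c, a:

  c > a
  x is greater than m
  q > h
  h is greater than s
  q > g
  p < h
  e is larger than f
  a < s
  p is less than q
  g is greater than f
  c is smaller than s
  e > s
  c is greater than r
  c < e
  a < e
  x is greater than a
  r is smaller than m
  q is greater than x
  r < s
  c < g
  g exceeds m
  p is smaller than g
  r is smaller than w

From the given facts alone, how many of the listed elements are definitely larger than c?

Directly above c: g, s, e.
One step further: h, q (5 so far).
Nothing else is reachable above c; 5 in all.

5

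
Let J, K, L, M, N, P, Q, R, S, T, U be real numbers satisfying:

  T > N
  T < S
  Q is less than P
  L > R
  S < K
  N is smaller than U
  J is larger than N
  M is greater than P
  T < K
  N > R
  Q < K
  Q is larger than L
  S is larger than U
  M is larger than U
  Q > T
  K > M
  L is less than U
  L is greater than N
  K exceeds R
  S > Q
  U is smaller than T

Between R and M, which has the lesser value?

R

R < N and N < L give R < L.
With L < U: R < N < L < U.
With U < T: R < N < L < U < T.
Then T < Q extends the chain to Q.
With Q < P: R < N < L < U < T < Q < P.
Then P < M extends the chain to M.
So R < M; R is the smaller of the two.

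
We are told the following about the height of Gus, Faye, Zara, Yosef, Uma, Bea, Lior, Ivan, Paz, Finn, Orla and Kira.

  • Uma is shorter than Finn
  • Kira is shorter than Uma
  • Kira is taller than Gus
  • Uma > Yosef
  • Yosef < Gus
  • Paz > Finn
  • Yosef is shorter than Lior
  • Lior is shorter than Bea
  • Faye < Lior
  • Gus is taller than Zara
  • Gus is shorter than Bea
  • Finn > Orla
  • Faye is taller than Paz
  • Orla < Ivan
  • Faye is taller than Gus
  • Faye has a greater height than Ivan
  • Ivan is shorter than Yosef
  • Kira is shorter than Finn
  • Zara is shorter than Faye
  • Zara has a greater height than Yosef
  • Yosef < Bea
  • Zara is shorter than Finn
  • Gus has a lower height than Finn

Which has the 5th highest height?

Finn

Piecing the relations together gives one ordering: Orla < Ivan < Yosef < Zara < Gus < Kira < Uma < Finn < Paz < Faye < Lior < Bea.
The 5th largest is Finn.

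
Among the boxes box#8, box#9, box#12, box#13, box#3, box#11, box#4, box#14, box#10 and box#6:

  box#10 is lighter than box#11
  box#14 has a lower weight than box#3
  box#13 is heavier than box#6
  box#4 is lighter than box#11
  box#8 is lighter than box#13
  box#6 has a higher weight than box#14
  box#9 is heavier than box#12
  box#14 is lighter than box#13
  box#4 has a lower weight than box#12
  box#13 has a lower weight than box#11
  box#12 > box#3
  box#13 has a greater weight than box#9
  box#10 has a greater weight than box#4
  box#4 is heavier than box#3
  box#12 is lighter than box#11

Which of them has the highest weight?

box#11

Chaining downward from box#11: directly below it, box#4, box#12, box#10, box#13; then box#14, box#3, box#8, box#6, box#9.
That covers every other element, and nothing is given above box#11, so box#11 is the highest weight.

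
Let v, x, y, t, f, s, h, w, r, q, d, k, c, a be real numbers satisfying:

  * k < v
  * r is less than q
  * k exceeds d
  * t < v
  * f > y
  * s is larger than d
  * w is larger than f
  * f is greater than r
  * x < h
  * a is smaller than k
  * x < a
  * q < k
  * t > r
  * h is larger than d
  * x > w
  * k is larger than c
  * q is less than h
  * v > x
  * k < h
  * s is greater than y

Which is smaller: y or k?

y

y < f < w < x < a < k, by transitivity through f, w, x, a.
So y < k; y is the smaller of the two.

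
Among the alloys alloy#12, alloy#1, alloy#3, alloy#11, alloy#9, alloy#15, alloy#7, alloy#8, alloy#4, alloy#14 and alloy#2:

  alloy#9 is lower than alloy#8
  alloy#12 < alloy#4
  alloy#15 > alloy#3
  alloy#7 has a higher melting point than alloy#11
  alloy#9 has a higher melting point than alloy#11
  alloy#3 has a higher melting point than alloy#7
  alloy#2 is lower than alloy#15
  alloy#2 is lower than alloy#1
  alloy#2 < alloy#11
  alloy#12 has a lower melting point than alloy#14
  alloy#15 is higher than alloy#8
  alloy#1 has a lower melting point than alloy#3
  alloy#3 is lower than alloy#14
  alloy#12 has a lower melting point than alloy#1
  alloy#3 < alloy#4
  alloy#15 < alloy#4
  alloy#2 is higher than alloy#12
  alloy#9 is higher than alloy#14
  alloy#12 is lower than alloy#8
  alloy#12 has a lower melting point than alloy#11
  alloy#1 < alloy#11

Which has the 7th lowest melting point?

alloy#14

The consecutive relations fix a unique order: alloy#12 < alloy#2 < alloy#1 < alloy#11 < alloy#7 < alloy#3 < alloy#14 < alloy#9 < alloy#8 < alloy#15 < alloy#4.
Counting 7 from the smallest end gives alloy#14.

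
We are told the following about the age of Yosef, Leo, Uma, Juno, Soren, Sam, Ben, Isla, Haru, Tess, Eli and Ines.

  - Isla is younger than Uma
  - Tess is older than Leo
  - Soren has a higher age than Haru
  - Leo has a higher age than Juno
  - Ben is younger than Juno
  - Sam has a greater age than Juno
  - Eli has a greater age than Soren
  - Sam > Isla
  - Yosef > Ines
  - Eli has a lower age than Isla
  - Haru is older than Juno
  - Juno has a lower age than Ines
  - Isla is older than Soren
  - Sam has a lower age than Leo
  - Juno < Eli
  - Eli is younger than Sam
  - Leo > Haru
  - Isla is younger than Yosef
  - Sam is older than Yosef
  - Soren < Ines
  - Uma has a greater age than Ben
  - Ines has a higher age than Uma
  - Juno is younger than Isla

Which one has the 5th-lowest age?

Eli

Chaining the given pairs: Ben < Juno < Haru < Soren < Eli < Isla < Uma < Ines < Yosef < Sam < Leo < Tess.
The 5th smallest is Eli.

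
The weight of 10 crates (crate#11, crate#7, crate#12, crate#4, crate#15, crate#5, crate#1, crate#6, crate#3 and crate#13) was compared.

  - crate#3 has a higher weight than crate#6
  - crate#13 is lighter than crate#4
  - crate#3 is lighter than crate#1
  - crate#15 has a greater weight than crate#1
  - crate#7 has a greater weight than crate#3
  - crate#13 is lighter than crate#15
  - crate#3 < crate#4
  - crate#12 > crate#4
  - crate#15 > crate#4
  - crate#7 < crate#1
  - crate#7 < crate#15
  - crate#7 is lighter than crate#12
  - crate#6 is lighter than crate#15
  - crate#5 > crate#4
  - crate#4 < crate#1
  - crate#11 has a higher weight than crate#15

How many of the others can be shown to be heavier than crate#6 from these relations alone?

Directly above crate#6: crate#3, crate#15.
One step further: crate#7, crate#4, crate#1, crate#11 (6 so far).
One step further: crate#5, crate#12 (8 so far).
Nothing else is reachable above crate#6; 8 in all.

8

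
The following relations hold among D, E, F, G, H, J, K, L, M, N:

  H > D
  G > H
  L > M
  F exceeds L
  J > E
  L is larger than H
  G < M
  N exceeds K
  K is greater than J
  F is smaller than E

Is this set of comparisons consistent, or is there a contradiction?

The single ordering D < H < G < M < L < F < E < J < K < N satisfies every listed relation, so no contradiction arises.

consistent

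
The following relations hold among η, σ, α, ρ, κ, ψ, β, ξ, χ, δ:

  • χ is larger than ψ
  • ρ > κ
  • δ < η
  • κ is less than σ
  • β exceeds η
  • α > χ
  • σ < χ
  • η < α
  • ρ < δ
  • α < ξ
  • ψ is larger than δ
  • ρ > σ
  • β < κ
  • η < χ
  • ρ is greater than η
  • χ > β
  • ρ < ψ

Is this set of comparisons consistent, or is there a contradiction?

inconsistent

Chaining the given relations yields η < β < κ < σ < ρ < δ, so η < δ. But one relation states δ < η. These cannot both hold.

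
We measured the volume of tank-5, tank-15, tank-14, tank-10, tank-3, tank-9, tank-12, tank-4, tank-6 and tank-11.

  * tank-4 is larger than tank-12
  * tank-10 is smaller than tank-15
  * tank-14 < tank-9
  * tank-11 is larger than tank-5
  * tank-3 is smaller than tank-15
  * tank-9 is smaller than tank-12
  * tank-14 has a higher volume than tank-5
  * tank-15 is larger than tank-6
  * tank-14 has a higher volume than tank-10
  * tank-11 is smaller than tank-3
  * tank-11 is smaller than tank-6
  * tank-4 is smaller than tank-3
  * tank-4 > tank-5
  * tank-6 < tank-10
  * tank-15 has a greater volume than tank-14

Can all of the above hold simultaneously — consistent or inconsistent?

The single ordering tank-5 < tank-11 < tank-6 < tank-10 < tank-14 < tank-9 < tank-12 < tank-4 < tank-3 < tank-15 satisfies every listed relation, so no contradiction arises.

consistent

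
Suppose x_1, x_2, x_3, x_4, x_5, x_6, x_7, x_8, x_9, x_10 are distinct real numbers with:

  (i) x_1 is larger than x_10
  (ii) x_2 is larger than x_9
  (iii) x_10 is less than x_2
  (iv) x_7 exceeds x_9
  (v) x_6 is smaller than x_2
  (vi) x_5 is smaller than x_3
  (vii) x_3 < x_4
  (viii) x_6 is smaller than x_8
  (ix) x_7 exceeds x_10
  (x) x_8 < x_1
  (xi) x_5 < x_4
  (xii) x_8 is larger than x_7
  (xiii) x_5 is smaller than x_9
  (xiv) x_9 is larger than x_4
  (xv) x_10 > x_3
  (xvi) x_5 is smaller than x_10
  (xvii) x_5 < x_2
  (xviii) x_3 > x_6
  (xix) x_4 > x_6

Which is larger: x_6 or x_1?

x_1

x_6 < x_4 and x_4 < x_9 give x_6 < x_9.
With x_9 < x_7: x_6 < x_4 < x_9 < x_7.
Then x_7 < x_8 extends the chain to x_8.
With x_8 < x_1: x_6 < x_4 < x_9 < x_7 < x_8 < x_1.
So x_6 < x_1; x_1 is the larger of the two.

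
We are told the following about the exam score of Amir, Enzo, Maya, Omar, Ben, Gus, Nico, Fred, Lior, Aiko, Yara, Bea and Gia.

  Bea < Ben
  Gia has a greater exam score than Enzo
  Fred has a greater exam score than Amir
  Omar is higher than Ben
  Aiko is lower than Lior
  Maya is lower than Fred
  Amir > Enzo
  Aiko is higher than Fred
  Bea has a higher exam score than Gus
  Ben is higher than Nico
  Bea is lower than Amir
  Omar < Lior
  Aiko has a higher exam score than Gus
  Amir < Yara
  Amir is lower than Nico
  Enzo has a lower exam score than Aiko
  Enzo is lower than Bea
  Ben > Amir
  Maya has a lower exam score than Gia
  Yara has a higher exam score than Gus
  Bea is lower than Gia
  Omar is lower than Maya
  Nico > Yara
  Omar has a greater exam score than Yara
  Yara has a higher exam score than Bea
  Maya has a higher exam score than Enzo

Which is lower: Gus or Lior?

Gus

Chaining the given relations: Gus < Bea < Amir < Yara < Nico < Ben < Omar < Maya < Fred < Aiko < Lior.
So Gus < Lior; Gus is the lower of the two.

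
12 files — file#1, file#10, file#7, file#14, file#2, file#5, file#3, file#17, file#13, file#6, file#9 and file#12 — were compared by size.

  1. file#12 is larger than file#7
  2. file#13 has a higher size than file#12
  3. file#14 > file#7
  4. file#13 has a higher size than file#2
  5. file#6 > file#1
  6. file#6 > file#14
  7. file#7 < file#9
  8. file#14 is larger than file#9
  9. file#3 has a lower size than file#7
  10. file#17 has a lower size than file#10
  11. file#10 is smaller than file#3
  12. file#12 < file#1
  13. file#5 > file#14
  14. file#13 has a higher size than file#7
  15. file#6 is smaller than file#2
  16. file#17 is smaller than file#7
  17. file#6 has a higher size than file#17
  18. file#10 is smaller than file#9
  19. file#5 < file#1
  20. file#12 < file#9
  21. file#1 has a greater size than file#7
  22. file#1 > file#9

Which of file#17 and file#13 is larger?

file#17 < file#10 and file#10 < file#3 give file#17 < file#3.
Then file#3 < file#7 extends the chain to file#7.
With file#7 < file#12: file#17 < file#10 < file#3 < file#7 < file#12.
Then file#12 < file#9 extends the chain to file#9.
With file#9 < file#14: file#17 < file#10 < file#3 < file#7 < file#12 < file#9 < file#14.
Then file#14 < file#5 extends the chain to file#5.
With file#5 < file#1: file#17 < file#10 < file#3 < file#7 < file#12 < file#9 < file#14 < file#5 < file#1.
Then file#1 < file#6 extends the chain to file#6.
Then file#6 < file#2 extends the chain to file#2.
Then file#2 < file#13 extends the chain to file#13.
So file#17 < file#13; file#13 is the larger of the two.

file#13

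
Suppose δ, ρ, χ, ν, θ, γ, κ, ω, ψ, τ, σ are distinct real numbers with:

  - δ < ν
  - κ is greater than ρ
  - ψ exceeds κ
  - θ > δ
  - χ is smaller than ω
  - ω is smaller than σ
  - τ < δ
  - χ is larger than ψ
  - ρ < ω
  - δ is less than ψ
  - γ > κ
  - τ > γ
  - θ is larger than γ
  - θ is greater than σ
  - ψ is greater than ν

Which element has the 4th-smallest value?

τ

Piecing the relations together gives one ordering: ρ < κ < γ < τ < δ < ν < ψ < χ < ω < σ < θ.
Counting 4 from the smallest end gives τ.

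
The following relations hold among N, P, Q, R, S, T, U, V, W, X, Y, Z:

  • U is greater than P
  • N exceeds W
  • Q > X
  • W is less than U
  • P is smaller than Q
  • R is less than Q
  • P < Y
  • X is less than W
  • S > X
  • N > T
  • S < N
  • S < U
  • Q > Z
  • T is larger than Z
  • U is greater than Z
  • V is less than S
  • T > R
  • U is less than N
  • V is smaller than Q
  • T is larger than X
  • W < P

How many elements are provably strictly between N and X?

The relations place X below N. An element lies strictly between them when it is forced above X and also forced below N.
Above X: {W, S, P, Q, T, U, Y}. Below N: {W, R, V, Z, S, P, T, U}.
Intersection: {W, S, P, T, U} — 5.

5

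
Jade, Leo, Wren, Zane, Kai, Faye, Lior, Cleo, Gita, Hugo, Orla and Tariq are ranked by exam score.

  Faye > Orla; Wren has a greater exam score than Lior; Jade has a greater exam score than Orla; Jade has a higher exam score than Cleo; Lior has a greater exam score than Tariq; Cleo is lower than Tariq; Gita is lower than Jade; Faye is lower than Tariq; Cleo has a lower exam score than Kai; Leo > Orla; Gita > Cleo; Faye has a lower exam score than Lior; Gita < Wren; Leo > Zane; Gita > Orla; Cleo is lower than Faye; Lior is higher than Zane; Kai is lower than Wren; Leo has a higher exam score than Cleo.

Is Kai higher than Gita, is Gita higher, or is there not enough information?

Following every chain through Kai: above Kai we get Wren; below Kai we get Cleo.
Gita is not reached, and no chain runs the other way from Gita to Kai.
So the given relations leave the order of Kai and Gita undetermined.

undetermined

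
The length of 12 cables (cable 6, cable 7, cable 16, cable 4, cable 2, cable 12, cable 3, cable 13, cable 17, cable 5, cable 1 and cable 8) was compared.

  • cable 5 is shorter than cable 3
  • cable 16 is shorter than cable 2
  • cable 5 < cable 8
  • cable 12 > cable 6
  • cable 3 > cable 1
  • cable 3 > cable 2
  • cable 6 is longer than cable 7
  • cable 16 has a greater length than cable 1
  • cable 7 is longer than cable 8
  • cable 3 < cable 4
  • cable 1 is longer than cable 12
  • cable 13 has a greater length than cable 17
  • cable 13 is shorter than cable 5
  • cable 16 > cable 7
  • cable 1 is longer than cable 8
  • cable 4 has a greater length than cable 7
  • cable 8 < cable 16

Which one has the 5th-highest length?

cable 1

Chaining the given pairs: cable 17 < cable 13 < cable 5 < cable 8 < cable 7 < cable 6 < cable 12 < cable 1 < cable 16 < cable 2 < cable 3 < cable 4.
Counting 5 from the largest end gives cable 1.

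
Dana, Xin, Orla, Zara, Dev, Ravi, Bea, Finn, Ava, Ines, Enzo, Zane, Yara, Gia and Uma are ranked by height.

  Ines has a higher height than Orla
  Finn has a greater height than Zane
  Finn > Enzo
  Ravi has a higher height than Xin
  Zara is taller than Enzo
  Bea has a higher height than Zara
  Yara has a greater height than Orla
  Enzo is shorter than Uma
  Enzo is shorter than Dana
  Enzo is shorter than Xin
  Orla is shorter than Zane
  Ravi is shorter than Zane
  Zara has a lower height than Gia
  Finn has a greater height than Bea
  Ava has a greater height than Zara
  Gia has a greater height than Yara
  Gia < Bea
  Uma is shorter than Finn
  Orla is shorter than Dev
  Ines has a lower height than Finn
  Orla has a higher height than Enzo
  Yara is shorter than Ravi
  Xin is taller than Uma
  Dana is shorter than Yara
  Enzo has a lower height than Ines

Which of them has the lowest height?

Enzo

Orla is not least since Enzo < Orla; Zara is not least since Enzo < Zara; Ava is not least since Zara < Ava; Uma is not least since Enzo < Uma; Dana is not least since Enzo < Dana; Yara is not least since Orla < Yara; Xin is not least since Enzo < Xin; Ravi is not least since Yara < Ravi; Gia is not least since Zara < Gia; Zane is not least since Ravi < Zane; Bea is not least since Gia < Bea; Dev is not least since Orla < Dev; Ines is not least since Enzo < Ines; Finn is not least since Enzo < Finn.
Only Enzo has nothing below it, so Enzo is the lowest height.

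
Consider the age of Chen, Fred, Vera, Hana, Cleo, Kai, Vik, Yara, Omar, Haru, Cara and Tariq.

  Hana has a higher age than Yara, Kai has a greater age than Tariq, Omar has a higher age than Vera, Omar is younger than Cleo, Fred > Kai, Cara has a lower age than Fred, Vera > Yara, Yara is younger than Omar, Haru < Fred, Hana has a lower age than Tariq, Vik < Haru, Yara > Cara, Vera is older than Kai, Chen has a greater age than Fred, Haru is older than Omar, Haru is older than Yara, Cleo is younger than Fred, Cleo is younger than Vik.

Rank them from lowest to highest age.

Nothing is placed below Cara, so it is least; from there Cara < Yara; Yara < Hana; Hana < Tariq; Tariq < Kai; Kai < Vera; Vera < Omar; Omar < Cleo; Cleo < Vik; Vik < Haru; Haru < Fred; Fred < Chen, each given directly.

Cara < Yara < Hana < Tariq < Kai < Vera < Omar < Cleo < Vik < Haru < Fred < Chen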